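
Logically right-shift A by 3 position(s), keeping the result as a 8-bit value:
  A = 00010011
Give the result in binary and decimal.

Logical shift right by 3: drop the bottom 3 bit(s), prepend 3 zero(s) on the left.
  00010011  ->  keep [00010], discard [011], prepend 000
= 00000010

Answer: 00000010 (2)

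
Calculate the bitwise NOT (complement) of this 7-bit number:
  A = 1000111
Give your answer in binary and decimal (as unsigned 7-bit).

Flip each bit (0->1, 1->0):
  1000111
  0111000

Answer: 0111000 (56)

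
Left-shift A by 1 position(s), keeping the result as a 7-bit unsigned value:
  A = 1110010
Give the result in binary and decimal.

Shift left by 1: drop the top 1 bit(s), append 1 zero(s) on the right.
  1110010  ->  discard [1], keep [110010], append 0
= 1100100

Answer: 1100100 (100)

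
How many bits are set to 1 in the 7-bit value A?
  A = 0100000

0100000
1-bits at positions (from bit 0 = LSB): 5
Count = 1

Answer: 1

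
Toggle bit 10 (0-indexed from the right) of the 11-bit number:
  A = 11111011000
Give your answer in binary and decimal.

Mask = 1 << 10 = 10000000000
Bit 10 of A is 1; XOR with the mask flips it to 0.
  11111011000
^ 10000000000
-------------
  01111011000

Answer: 01111011000 (984)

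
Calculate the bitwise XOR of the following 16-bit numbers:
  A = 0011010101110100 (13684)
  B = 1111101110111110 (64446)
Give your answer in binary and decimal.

Apply ^ to each column (1 where bits differ):
  0011010101110100
^ 1111101110111110
------------------
  1100111011001010

Answer: 1100111011001010 (52938)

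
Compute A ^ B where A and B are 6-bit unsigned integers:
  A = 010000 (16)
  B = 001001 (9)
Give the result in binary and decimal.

Apply ^ to each column (1 where bits differ):
  010000
^ 001001
--------
  011001

Answer: 011001 (25)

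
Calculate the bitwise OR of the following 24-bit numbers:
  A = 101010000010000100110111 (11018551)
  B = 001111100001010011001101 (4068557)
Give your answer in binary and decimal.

Apply | to each column (1 where either bit is 1):
  101010000010000100110111
| 001111100001010011001101
--------------------------
  101111100011010111111111

Answer: 101111100011010111111111 (12465663)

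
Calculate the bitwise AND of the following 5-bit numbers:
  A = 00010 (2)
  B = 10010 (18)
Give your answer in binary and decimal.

Apply & to each column (1 only where both bits are 1):
  00010
& 10010
-------
  00010

Answer: 00010 (2)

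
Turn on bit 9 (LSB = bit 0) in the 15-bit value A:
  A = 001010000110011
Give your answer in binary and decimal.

Mask = 1 << 9 = 000001000000000
Bit 9 of A is 0, so OR-ing with the mask flips it to 1.
  001010000110011
| 000001000000000
-----------------
  001011000110011

Answer: 001011000110011 (5683)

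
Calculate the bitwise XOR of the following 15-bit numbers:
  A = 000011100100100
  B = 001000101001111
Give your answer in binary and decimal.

Apply ^ to each column (1 where bits differ):
  000011100100100
^ 001000101001111
-----------------
  001011001101011

Answer: 001011001101011 (5739)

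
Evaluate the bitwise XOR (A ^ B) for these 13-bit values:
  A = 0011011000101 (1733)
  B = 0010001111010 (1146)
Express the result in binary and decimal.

Apply ^ to each column (1 where bits differ):
  0011011000101
^ 0010001111010
---------------
  0001010111111

Answer: 0001010111111 (703)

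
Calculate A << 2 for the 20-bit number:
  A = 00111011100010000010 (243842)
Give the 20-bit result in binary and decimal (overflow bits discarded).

Shift left by 2: drop the top 2 bit(s), append 2 zero(s) on the right.
  00111011100010000010  ->  discard [00], keep [111011100010000010], append 00
= 11101110001000001000

Answer: 11101110001000001000 (975368)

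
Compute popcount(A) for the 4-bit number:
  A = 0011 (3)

0011
1-bits at positions (from bit 0 = LSB): 0, 1
Count = 2

Answer: 2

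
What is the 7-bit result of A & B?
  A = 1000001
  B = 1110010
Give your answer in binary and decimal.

Apply & to each column (1 only where both bits are 1):
  1000001
& 1110010
---------
  1000000

Answer: 1000000 (64)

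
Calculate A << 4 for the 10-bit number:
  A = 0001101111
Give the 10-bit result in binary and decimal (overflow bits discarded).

Shift left by 4: drop the top 4 bit(s), append 4 zero(s) on the right.
  0001101111  ->  discard [0001], keep [101111], append 0000
= 1011110000

Answer: 1011110000 (752)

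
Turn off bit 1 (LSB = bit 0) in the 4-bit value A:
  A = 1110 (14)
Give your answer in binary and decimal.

Mask = ~(1 << 1) = 1101
Bit 1 of A is 1, so AND-ing with the mask clears it to 0.
  1110
& 1101
------
  1100

Answer: 1100 (12)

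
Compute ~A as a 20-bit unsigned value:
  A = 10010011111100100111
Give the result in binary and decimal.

Flip each bit (0->1, 1->0):
  10010011111100100111
  01101100000011011000

Answer: 01101100000011011000 (442584)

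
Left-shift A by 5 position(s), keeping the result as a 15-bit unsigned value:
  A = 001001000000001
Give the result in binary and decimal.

Shift left by 5: drop the top 5 bit(s), append 5 zero(s) on the right.
  001001000000001  ->  discard [00100], keep [1000000001], append 00000
= 100000000100000

Answer: 100000000100000 (16416)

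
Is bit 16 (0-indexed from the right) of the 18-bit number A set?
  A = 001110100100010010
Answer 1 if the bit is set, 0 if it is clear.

Bit 16 is the 17th from the right.
  001110100100010010
   ^
That bit is 0.

Answer: 0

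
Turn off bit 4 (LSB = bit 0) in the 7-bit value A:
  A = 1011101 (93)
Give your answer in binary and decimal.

Mask = ~(1 << 4) = 1101111
Bit 4 of A is 1, so AND-ing with the mask clears it to 0.
  1011101
& 1101111
---------
  1001101

Answer: 1001101 (77)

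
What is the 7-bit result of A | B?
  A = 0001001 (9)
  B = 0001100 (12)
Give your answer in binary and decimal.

Apply | to each column (1 where either bit is 1):
  0001001
| 0001100
---------
  0001101

Answer: 0001101 (13)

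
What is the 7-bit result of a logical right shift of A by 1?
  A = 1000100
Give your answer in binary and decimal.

Logical shift right by 1: drop the bottom 1 bit(s), prepend 1 zero(s) on the left.
  1000100  ->  keep [100010], discard [0], prepend 0
= 0100010

Answer: 0100010 (34)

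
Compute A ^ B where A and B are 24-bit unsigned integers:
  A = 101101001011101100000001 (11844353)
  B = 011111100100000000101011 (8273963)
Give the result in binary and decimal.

Apply ^ to each column (1 where bits differ):
  101101001011101100000001
^ 011111100100000000101011
--------------------------
  110010101111101100101010

Answer: 110010101111101100101010 (13302570)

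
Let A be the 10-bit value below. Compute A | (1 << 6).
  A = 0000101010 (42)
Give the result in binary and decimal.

Mask = 1 << 6 = 0001000000
Bit 6 of A is 0, so OR-ing with the mask flips it to 1.
  0000101010
| 0001000000
------------
  0001101010

Answer: 0001101010 (106)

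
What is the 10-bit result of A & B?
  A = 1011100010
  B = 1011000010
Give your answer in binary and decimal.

Apply & to each column (1 only where both bits are 1):
  1011100010
& 1011000010
------------
  1011000010

Answer: 1011000010 (706)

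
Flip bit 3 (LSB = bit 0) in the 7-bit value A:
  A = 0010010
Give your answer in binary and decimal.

Mask = 1 << 3 = 0001000
Bit 3 of A is 0; XOR with the mask flips it to 1.
  0010010
^ 0001000
---------
  0011010

Answer: 0011010 (26)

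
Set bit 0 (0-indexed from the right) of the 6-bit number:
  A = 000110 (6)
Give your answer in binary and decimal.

Mask = 1 << 0 = 000001
Bit 0 of A is 0, so OR-ing with the mask flips it to 1.
  000110
| 000001
--------
  000111

Answer: 000111 (7)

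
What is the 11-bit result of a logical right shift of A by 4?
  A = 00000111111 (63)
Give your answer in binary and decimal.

Logical shift right by 4: drop the bottom 4 bit(s), prepend 4 zero(s) on the left.
  00000111111  ->  keep [0000011], discard [1111], prepend 0000
= 00000000011

Answer: 00000000011 (3)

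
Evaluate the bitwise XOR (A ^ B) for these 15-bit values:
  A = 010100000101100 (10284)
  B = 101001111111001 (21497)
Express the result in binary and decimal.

Apply ^ to each column (1 where bits differ):
  010100000101100
^ 101001111111001
-----------------
  111101111010101

Answer: 111101111010101 (31701)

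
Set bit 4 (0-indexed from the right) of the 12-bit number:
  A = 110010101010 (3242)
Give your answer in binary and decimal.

Mask = 1 << 4 = 000000010000
Bit 4 of A is 0, so OR-ing with the mask flips it to 1.
  110010101010
| 000000010000
--------------
  110010111010

Answer: 110010111010 (3258)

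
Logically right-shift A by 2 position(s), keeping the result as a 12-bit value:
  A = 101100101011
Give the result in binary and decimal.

Logical shift right by 2: drop the bottom 2 bit(s), prepend 2 zero(s) on the left.
  101100101011  ->  keep [1011001010], discard [11], prepend 00
= 001011001010

Answer: 001011001010 (714)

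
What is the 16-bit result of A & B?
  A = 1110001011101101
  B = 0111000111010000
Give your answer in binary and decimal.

Apply & to each column (1 only where both bits are 1):
  1110001011101101
& 0111000111010000
------------------
  0110000011000000

Answer: 0110000011000000 (24768)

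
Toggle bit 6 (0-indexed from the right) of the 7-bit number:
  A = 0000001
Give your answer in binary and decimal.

Mask = 1 << 6 = 1000000
Bit 6 of A is 0; XOR with the mask flips it to 1.
  0000001
^ 1000000
---------
  1000001

Answer: 1000001 (65)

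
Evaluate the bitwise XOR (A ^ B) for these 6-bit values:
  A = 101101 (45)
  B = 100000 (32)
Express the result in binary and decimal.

Apply ^ to each column (1 where bits differ):
  101101
^ 100000
--------
  001101

Answer: 001101 (13)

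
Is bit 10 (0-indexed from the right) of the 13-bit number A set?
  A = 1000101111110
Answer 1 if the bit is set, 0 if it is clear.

Bit 10 is the 11th from the right.
  1000101111110
    ^
That bit is 0.

Answer: 0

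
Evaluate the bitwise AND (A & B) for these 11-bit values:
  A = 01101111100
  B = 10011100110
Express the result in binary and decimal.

Apply & to each column (1 only where both bits are 1):
  01101111100
& 10011100110
-------------
  00001100100

Answer: 00001100100 (100)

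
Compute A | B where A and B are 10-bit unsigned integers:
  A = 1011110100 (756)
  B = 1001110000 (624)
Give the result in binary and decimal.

Apply | to each column (1 where either bit is 1):
  1011110100
| 1001110000
------------
  1011110100

Answer: 1011110100 (756)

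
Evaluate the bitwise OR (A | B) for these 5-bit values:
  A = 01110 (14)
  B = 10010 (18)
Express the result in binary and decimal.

Apply | to each column (1 where either bit is 1):
  01110
| 10010
-------
  11110

Answer: 11110 (30)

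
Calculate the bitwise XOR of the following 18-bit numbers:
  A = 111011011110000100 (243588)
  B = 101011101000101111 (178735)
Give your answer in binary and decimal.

Apply ^ to each column (1 where bits differ):
  111011011110000100
^ 101011101000101111
--------------------
  010000110110101011

Answer: 010000110110101011 (69035)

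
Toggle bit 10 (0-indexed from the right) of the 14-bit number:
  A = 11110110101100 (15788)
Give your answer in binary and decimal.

Mask = 1 << 10 = 00010000000000
Bit 10 of A is 1; XOR with the mask flips it to 0.
  11110110101100
^ 00010000000000
----------------
  11100110101100

Answer: 11100110101100 (14764)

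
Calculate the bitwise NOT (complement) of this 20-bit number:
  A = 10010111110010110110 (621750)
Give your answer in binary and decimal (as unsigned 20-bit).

Flip each bit (0->1, 1->0):
  10010111110010110110
  01101000001101001001

Answer: 01101000001101001001 (426825)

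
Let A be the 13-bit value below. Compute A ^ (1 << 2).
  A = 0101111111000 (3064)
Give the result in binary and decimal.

Mask = 1 << 2 = 0000000000100
Bit 2 of A is 0; XOR with the mask flips it to 1.
  0101111111000
^ 0000000000100
---------------
  0101111111100

Answer: 0101111111100 (3068)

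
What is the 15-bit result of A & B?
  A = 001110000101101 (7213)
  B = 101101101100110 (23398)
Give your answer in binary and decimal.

Apply & to each column (1 only where both bits are 1):
  001110000101101
& 101101101100110
-----------------
  001100000100100

Answer: 001100000100100 (6180)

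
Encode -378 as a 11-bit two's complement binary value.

1. Binary of +378:  00101111010
2. Invert bits:     11010000101
3. Add 1:           11010000110

Answer: 11010000110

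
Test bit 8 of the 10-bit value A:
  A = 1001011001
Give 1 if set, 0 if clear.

Bit 8 is the 9th from the right.
  1001011001
   ^
That bit is 0.

Answer: 0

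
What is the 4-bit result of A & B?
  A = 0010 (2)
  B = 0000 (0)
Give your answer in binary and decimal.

Apply & to each column (1 only where both bits are 1):
  0010
& 0000
------
  0000

Answer: 0000 (0)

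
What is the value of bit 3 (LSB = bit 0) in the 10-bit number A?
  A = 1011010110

Bit 3 is the 4th from the right.
  1011010110
        ^
That bit is 0.

Answer: 0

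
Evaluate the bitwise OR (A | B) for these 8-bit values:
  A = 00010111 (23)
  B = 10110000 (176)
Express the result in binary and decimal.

Apply | to each column (1 where either bit is 1):
  00010111
| 10110000
----------
  10110111

Answer: 10110111 (183)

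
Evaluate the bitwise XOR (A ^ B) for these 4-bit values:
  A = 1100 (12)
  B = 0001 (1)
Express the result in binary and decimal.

Apply ^ to each column (1 where bits differ):
  1100
^ 0001
------
  1101

Answer: 1101 (13)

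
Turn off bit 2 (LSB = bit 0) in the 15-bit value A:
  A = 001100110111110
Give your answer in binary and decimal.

Mask = ~(1 << 2) = 111111111111011
Bit 2 of A is 1, so AND-ing with the mask clears it to 0.
  001100110111110
& 111111111111011
-----------------
  001100110111010

Answer: 001100110111010 (6586)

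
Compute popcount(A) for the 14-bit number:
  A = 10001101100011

10001101100011
1-bits at positions (from bit 0 = LSB): 0, 1, 5, 6, 8, 9, 13
Count = 7

Answer: 7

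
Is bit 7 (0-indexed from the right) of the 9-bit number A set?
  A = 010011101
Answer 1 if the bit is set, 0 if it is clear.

Bit 7 is the 8th from the right.
  010011101
   ^
That bit is 1.

Answer: 1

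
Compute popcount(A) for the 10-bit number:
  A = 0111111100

0111111100
1-bits at positions (from bit 0 = LSB): 2, 3, 4, 5, 6, 7, 8
Count = 7

Answer: 7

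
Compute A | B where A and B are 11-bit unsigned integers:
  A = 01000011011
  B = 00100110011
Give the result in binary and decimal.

Apply | to each column (1 where either bit is 1):
  01000011011
| 00100110011
-------------
  01100111011

Answer: 01100111011 (827)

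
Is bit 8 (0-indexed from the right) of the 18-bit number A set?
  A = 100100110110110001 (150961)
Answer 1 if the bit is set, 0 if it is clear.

Bit 8 is the 9th from the right.
  100100110110110001
           ^
That bit is 1.

Answer: 1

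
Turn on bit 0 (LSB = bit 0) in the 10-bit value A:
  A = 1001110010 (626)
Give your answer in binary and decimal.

Mask = 1 << 0 = 0000000001
Bit 0 of A is 0, so OR-ing with the mask flips it to 1.
  1001110010
| 0000000001
------------
  1001110011

Answer: 1001110011 (627)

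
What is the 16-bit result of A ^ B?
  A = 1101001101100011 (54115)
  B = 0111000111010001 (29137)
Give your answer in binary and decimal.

Apply ^ to each column (1 where bits differ):
  1101001101100011
^ 0111000111010001
------------------
  1010001010110010

Answer: 1010001010110010 (41650)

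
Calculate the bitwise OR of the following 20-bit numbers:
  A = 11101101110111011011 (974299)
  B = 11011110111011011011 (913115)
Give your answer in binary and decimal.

Apply | to each column (1 where either bit is 1):
  11101101110111011011
| 11011110111011011011
----------------------
  11111111111111011011

Answer: 11111111111111011011 (1048539)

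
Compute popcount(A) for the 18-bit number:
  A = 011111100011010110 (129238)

011111100011010110
1-bits at positions (from bit 0 = LSB): 1, 2, 4, 6, 7, 11, 12, 13, 14, 15, 16
Count = 11

Answer: 11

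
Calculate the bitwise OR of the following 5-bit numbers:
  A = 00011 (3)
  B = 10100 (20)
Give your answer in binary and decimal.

Apply | to each column (1 where either bit is 1):
  00011
| 10100
-------
  10111

Answer: 10111 (23)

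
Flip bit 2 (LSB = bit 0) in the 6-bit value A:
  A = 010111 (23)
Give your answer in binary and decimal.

Mask = 1 << 2 = 000100
Bit 2 of A is 1; XOR with the mask flips it to 0.
  010111
^ 000100
--------
  010011

Answer: 010011 (19)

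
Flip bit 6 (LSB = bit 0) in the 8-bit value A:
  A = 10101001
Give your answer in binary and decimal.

Mask = 1 << 6 = 01000000
Bit 6 of A is 0; XOR with the mask flips it to 1.
  10101001
^ 01000000
----------
  11101001

Answer: 11101001 (233)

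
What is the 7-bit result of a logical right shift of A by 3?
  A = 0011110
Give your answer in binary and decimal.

Logical shift right by 3: drop the bottom 3 bit(s), prepend 3 zero(s) on the left.
  0011110  ->  keep [0011], discard [110], prepend 000
= 0000011

Answer: 0000011 (3)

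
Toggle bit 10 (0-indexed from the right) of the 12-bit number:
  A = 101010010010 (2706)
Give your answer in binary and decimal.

Mask = 1 << 10 = 010000000000
Bit 10 of A is 0; XOR with the mask flips it to 1.
  101010010010
^ 010000000000
--------------
  111010010010

Answer: 111010010010 (3730)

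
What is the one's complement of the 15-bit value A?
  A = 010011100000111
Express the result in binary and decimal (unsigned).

Flip each bit (0->1, 1->0):
  010011100000111
  101100011111000

Answer: 101100011111000 (22776)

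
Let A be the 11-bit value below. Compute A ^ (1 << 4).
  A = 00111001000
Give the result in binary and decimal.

Mask = 1 << 4 = 00000010000
Bit 4 of A is 0; XOR with the mask flips it to 1.
  00111001000
^ 00000010000
-------------
  00111011000

Answer: 00111011000 (472)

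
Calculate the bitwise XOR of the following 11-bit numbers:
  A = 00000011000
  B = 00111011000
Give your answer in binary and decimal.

Apply ^ to each column (1 where bits differ):
  00000011000
^ 00111011000
-------------
  00111000000

Answer: 00111000000 (448)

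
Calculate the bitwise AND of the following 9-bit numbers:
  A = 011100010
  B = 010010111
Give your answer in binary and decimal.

Apply & to each column (1 only where both bits are 1):
  011100010
& 010010111
-----------
  010000010

Answer: 010000010 (130)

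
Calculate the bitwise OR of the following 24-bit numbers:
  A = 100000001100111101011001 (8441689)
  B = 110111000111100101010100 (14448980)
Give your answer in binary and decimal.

Apply | to each column (1 where either bit is 1):
  100000001100111101011001
| 110111000111100101010100
--------------------------
  110111001111111101011101

Answer: 110111001111111101011101 (14483293)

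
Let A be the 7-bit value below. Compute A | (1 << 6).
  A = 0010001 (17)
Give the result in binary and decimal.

Mask = 1 << 6 = 1000000
Bit 6 of A is 0, so OR-ing with the mask flips it to 1.
  0010001
| 1000000
---------
  1010001

Answer: 1010001 (81)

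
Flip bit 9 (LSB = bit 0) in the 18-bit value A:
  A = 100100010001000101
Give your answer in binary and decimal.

Mask = 1 << 9 = 000000001000000000
Bit 9 of A is 0; XOR with the mask flips it to 1.
  100100010001000101
^ 000000001000000000
--------------------
  100100011001000101

Answer: 100100011001000101 (149061)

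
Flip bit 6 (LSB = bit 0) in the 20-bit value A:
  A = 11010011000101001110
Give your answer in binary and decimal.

Mask = 1 << 6 = 00000000000001000000
Bit 6 of A is 1; XOR with the mask flips it to 0.
  11010011000101001110
^ 00000000000001000000
----------------------
  11010011000100001110

Answer: 11010011000100001110 (864526)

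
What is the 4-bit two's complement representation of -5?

1. Binary of +5:  0101
2. Invert bits:     1010
3. Add 1:           1011

Answer: 1011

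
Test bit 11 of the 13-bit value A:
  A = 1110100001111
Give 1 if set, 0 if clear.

Bit 11 is the 12th from the right.
  1110100001111
   ^
That bit is 1.

Answer: 1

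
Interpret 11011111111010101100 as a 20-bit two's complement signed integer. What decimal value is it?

MSB is 1, so the value is negative. Find the magnitude:
1. Invert bits:  00100000000101010011
2. Add 1:        00100000000101010100  = 131412
3. Apply sign:   -131412

Answer: -131412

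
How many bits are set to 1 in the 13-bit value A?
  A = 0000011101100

0000011101100
1-bits at positions (from bit 0 = LSB): 2, 3, 5, 6, 7
Count = 5

Answer: 5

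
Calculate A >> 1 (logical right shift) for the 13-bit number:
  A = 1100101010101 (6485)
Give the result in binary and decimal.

Logical shift right by 1: drop the bottom 1 bit(s), prepend 1 zero(s) on the left.
  1100101010101  ->  keep [110010101010], discard [1], prepend 0
= 0110010101010

Answer: 0110010101010 (3242)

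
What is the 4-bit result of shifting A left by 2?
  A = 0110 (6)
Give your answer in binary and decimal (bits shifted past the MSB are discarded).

Shift left by 2: drop the top 2 bit(s), append 2 zero(s) on the right.
  0110  ->  discard [01], keep [10], append 00
= 1000

Answer: 1000 (8)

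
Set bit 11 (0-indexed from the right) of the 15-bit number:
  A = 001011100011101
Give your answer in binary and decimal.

Mask = 1 << 11 = 000100000000000
Bit 11 of A is 0, so OR-ing with the mask flips it to 1.
  001011100011101
| 000100000000000
-----------------
  001111100011101

Answer: 001111100011101 (7965)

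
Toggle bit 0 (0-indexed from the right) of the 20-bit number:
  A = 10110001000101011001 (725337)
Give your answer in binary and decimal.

Mask = 1 << 0 = 00000000000000000001
Bit 0 of A is 1; XOR with the mask flips it to 0.
  10110001000101011001
^ 00000000000000000001
----------------------
  10110001000101011000

Answer: 10110001000101011000 (725336)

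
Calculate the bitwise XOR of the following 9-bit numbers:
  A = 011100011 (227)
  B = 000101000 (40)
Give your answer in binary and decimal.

Apply ^ to each column (1 where bits differ):
  011100011
^ 000101000
-----------
  011001011

Answer: 011001011 (203)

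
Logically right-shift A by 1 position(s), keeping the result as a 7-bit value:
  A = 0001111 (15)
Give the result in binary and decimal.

Logical shift right by 1: drop the bottom 1 bit(s), prepend 1 zero(s) on the left.
  0001111  ->  keep [000111], discard [1], prepend 0
= 0000111

Answer: 0000111 (7)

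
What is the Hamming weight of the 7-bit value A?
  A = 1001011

1001011
1-bits at positions (from bit 0 = LSB): 0, 1, 3, 6
Count = 4

Answer: 4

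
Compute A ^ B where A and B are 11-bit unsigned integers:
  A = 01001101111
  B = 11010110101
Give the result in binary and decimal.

Apply ^ to each column (1 where bits differ):
  01001101111
^ 11010110101
-------------
  10011011010

Answer: 10011011010 (1242)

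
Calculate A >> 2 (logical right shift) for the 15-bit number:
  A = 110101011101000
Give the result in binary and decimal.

Logical shift right by 2: drop the bottom 2 bit(s), prepend 2 zero(s) on the left.
  110101011101000  ->  keep [1101010111010], discard [00], prepend 00
= 001101010111010

Answer: 001101010111010 (6842)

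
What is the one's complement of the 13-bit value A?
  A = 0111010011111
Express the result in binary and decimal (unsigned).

Flip each bit (0->1, 1->0):
  0111010011111
  1000101100000

Answer: 1000101100000 (4448)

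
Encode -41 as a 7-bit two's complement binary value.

1. Binary of +41:  0101001
2. Invert bits:     1010110
3. Add 1:           1010111

Answer: 1010111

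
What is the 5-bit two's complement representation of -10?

1. Binary of +10:  01010
2. Invert bits:     10101
3. Add 1:           10110

Answer: 10110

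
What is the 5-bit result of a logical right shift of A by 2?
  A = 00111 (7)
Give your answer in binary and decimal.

Logical shift right by 2: drop the bottom 2 bit(s), prepend 2 zero(s) on the left.
  00111  ->  keep [001], discard [11], prepend 00
= 00001

Answer: 00001 (1)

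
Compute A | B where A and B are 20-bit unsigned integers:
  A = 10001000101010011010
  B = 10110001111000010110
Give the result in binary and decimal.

Apply | to each column (1 where either bit is 1):
  10001000101010011010
| 10110001111000010110
----------------------
  10111001111010011110

Answer: 10111001111010011110 (761502)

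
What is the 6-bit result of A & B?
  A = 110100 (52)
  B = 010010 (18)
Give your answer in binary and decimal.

Apply & to each column (1 only where both bits are 1):
  110100
& 010010
--------
  010000

Answer: 010000 (16)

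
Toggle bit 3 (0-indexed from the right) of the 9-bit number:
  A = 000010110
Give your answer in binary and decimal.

Mask = 1 << 3 = 000001000
Bit 3 of A is 0; XOR with the mask flips it to 1.
  000010110
^ 000001000
-----------
  000011110

Answer: 000011110 (30)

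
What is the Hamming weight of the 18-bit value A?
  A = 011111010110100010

011111010110100010
1-bits at positions (from bit 0 = LSB): 1, 5, 7, 8, 10, 12, 13, 14, 15, 16
Count = 10

Answer: 10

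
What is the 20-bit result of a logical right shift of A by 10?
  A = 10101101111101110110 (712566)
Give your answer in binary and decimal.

Logical shift right by 10: drop the bottom 10 bit(s), prepend 10 zero(s) on the left.
  10101101111101110110  ->  keep [1010110111], discard [1101110110], prepend 0000000000
= 00000000001010110111

Answer: 00000000001010110111 (695)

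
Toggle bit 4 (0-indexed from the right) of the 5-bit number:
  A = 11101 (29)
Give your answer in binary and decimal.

Mask = 1 << 4 = 10000
Bit 4 of A is 1; XOR with the mask flips it to 0.
  11101
^ 10000
-------
  01101

Answer: 01101 (13)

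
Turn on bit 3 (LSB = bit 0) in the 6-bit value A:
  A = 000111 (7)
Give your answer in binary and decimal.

Mask = 1 << 3 = 001000
Bit 3 of A is 0, so OR-ing with the mask flips it to 1.
  000111
| 001000
--------
  001111

Answer: 001111 (15)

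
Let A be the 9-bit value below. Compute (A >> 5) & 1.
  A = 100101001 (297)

Bit 5 is the 6th from the right.
  100101001
     ^
That bit is 1.

Answer: 1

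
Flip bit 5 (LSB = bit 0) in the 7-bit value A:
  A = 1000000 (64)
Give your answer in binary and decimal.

Mask = 1 << 5 = 0100000
Bit 5 of A is 0; XOR with the mask flips it to 1.
  1000000
^ 0100000
---------
  1100000

Answer: 1100000 (96)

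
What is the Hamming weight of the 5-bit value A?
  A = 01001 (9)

01001
1-bits at positions (from bit 0 = LSB): 0, 3
Count = 2

Answer: 2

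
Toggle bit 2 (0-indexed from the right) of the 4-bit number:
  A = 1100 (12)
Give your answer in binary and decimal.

Mask = 1 << 2 = 0100
Bit 2 of A is 1; XOR with the mask flips it to 0.
  1100
^ 0100
------
  1000

Answer: 1000 (8)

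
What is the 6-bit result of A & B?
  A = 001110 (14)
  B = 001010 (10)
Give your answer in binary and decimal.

Apply & to each column (1 only where both bits are 1):
  001110
& 001010
--------
  001010

Answer: 001010 (10)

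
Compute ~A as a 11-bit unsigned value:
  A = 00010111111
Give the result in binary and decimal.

Flip each bit (0->1, 1->0):
  00010111111
  11101000000

Answer: 11101000000 (1856)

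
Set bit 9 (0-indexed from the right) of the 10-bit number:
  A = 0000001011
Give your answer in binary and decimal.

Mask = 1 << 9 = 1000000000
Bit 9 of A is 0, so OR-ing with the mask flips it to 1.
  0000001011
| 1000000000
------------
  1000001011

Answer: 1000001011 (523)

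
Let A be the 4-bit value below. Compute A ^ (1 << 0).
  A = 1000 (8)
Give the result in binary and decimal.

Mask = 1 << 0 = 0001
Bit 0 of A is 0; XOR with the mask flips it to 1.
  1000
^ 0001
------
  1001

Answer: 1001 (9)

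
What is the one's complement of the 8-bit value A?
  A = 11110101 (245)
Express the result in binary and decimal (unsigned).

Flip each bit (0->1, 1->0):
  11110101
  00001010

Answer: 00001010 (10)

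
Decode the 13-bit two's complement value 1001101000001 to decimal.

MSB is 1, so the value is negative. Find the magnitude:
1. Invert bits:  0110010111110
2. Add 1:        0110010111111  = 3263
3. Apply sign:   -3263

Answer: -3263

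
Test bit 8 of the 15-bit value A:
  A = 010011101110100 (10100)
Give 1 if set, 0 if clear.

Bit 8 is the 9th from the right.
  010011101110100
        ^
That bit is 1.

Answer: 1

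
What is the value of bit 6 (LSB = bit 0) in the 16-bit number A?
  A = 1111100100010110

Bit 6 is the 7th from the right.
  1111100100010110
           ^
That bit is 0.

Answer: 0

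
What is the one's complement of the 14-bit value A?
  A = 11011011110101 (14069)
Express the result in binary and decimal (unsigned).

Flip each bit (0->1, 1->0):
  11011011110101
  00100100001010

Answer: 00100100001010 (2314)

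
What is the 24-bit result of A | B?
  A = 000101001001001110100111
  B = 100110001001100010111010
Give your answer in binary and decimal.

Apply | to each column (1 where either bit is 1):
  000101001001001110100111
| 100110001001100010111010
--------------------------
  100111001001101110111111

Answer: 100111001001101110111111 (10263487)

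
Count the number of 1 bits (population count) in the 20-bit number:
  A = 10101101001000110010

10101101001000110010
1-bits at positions (from bit 0 = LSB): 1, 4, 5, 9, 12, 14, 15, 17, 19
Count = 9

Answer: 9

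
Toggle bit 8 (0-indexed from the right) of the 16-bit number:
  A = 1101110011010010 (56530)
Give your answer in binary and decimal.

Mask = 1 << 8 = 0000000100000000
Bit 8 of A is 0; XOR with the mask flips it to 1.
  1101110011010010
^ 0000000100000000
------------------
  1101110111010010

Answer: 1101110111010010 (56786)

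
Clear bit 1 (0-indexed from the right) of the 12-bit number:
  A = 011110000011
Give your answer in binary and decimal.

Mask = ~(1 << 1) = 111111111101
Bit 1 of A is 1, so AND-ing with the mask clears it to 0.
  011110000011
& 111111111101
--------------
  011110000001

Answer: 011110000001 (1921)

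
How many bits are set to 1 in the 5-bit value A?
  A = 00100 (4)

00100
1-bits at positions (from bit 0 = LSB): 2
Count = 1

Answer: 1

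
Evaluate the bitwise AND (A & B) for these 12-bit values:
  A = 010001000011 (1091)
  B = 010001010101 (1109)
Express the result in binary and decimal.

Apply & to each column (1 only where both bits are 1):
  010001000011
& 010001010101
--------------
  010001000001

Answer: 010001000001 (1089)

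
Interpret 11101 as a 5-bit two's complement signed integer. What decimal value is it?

MSB is 1, so the value is negative. Find the magnitude:
1. Invert bits:  00010
2. Add 1:        00011  = 3
3. Apply sign:   -3

Answer: -3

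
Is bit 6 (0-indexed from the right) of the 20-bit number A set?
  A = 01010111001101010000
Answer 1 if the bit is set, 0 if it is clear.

Bit 6 is the 7th from the right.
  01010111001101010000
               ^
That bit is 1.

Answer: 1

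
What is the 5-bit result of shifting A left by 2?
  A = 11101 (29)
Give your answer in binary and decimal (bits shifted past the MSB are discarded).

Shift left by 2: drop the top 2 bit(s), append 2 zero(s) on the right.
  11101  ->  discard [11], keep [101], append 00
= 10100

Answer: 10100 (20)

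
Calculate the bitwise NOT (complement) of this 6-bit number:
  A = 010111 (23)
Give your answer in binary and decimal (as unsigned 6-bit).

Flip each bit (0->1, 1->0):
  010111
  101000

Answer: 101000 (40)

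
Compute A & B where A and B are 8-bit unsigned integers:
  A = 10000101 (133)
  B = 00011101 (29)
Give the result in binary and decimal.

Apply & to each column (1 only where both bits are 1):
  10000101
& 00011101
----------
  00000101

Answer: 00000101 (5)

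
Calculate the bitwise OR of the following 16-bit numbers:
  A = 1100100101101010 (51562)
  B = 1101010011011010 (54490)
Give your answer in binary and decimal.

Apply | to each column (1 where either bit is 1):
  1100100101101010
| 1101010011011010
------------------
  1101110111111010

Answer: 1101110111111010 (56826)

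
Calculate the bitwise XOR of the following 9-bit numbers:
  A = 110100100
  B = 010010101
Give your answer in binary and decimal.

Apply ^ to each column (1 where bits differ):
  110100100
^ 010010101
-----------
  100110001

Answer: 100110001 (305)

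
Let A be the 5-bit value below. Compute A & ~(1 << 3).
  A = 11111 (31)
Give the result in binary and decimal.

Mask = ~(1 << 3) = 10111
Bit 3 of A is 1, so AND-ing with the mask clears it to 0.
  11111
& 10111
-------
  10111

Answer: 10111 (23)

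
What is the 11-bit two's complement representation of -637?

1. Binary of +637:  01001111101
2. Invert bits:     10110000010
3. Add 1:           10110000011

Answer: 10110000011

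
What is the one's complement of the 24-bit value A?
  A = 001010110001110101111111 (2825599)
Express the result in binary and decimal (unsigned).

Flip each bit (0->1, 1->0):
  001010110001110101111111
  110101001110001010000000

Answer: 110101001110001010000000 (13951616)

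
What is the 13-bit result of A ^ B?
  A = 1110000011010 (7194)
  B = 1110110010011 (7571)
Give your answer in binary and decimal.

Apply ^ to each column (1 where bits differ):
  1110000011010
^ 1110110010011
---------------
  0000110001001

Answer: 0000110001001 (393)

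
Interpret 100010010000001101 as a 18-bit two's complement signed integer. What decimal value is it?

MSB is 1, so the value is negative. Find the magnitude:
1. Invert bits:  011101101111110010
2. Add 1:        011101101111110011  = 121843
3. Apply sign:   -121843

Answer: -121843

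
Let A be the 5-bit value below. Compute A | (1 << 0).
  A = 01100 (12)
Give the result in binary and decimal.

Mask = 1 << 0 = 00001
Bit 0 of A is 0, so OR-ing with the mask flips it to 1.
  01100
| 00001
-------
  01101

Answer: 01101 (13)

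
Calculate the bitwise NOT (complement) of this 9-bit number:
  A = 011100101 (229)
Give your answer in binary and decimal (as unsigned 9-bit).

Flip each bit (0->1, 1->0):
  011100101
  100011010

Answer: 100011010 (282)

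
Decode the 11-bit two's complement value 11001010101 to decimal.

MSB is 1, so the value is negative. Find the magnitude:
1. Invert bits:  00110101010
2. Add 1:        00110101011  = 427
3. Apply sign:   -427

Answer: -427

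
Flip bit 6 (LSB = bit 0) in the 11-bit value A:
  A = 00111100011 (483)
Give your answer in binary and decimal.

Mask = 1 << 6 = 00001000000
Bit 6 of A is 1; XOR with the mask flips it to 0.
  00111100011
^ 00001000000
-------------
  00110100011

Answer: 00110100011 (419)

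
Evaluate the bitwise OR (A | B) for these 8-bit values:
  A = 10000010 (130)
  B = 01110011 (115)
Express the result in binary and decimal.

Apply | to each column (1 where either bit is 1):
  10000010
| 01110011
----------
  11110011

Answer: 11110011 (243)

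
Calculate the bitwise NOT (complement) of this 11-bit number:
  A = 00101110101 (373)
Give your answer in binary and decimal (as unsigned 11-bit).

Flip each bit (0->1, 1->0):
  00101110101
  11010001010

Answer: 11010001010 (1674)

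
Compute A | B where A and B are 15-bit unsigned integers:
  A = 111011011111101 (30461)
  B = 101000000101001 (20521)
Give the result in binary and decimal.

Apply | to each column (1 where either bit is 1):
  111011011111101
| 101000000101001
-----------------
  111011011111101

Answer: 111011011111101 (30461)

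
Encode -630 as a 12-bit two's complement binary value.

1. Binary of +630:  001001110110
2. Invert bits:     110110001001
3. Add 1:           110110001010

Answer: 110110001010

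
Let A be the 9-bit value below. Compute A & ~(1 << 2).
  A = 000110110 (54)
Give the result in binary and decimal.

Mask = ~(1 << 2) = 111111011
Bit 2 of A is 1, so AND-ing with the mask clears it to 0.
  000110110
& 111111011
-----------
  000110010

Answer: 000110010 (50)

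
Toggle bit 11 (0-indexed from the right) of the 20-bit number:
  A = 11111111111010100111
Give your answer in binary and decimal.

Mask = 1 << 11 = 00000000100000000000
Bit 11 of A is 1; XOR with the mask flips it to 0.
  11111111111010100111
^ 00000000100000000000
----------------------
  11111111011010100111

Answer: 11111111011010100111 (1046183)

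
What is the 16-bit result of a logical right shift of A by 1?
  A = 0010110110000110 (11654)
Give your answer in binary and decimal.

Logical shift right by 1: drop the bottom 1 bit(s), prepend 1 zero(s) on the left.
  0010110110000110  ->  keep [001011011000011], discard [0], prepend 0
= 0001011011000011

Answer: 0001011011000011 (5827)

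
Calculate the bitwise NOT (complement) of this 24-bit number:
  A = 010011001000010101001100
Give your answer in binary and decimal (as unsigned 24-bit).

Flip each bit (0->1, 1->0):
  010011001000010101001100
  101100110111101010110011

Answer: 101100110111101010110011 (11762355)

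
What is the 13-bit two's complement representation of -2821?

1. Binary of +2821:  0101100000101
2. Invert bits:     1010011111010
3. Add 1:           1010011111011

Answer: 1010011111011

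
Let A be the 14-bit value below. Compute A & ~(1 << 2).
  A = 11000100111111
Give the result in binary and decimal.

Mask = ~(1 << 2) = 11111111111011
Bit 2 of A is 1, so AND-ing with the mask clears it to 0.
  11000100111111
& 11111111111011
----------------
  11000100111011

Answer: 11000100111011 (12603)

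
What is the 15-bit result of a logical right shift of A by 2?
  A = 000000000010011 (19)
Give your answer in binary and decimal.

Logical shift right by 2: drop the bottom 2 bit(s), prepend 2 zero(s) on the left.
  000000000010011  ->  keep [0000000000100], discard [11], prepend 00
= 000000000000100

Answer: 000000000000100 (4)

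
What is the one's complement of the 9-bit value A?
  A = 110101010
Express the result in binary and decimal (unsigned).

Flip each bit (0->1, 1->0):
  110101010
  001010101

Answer: 001010101 (85)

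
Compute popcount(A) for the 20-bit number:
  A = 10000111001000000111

10000111001000000111
1-bits at positions (from bit 0 = LSB): 0, 1, 2, 9, 12, 13, 14, 19
Count = 8

Answer: 8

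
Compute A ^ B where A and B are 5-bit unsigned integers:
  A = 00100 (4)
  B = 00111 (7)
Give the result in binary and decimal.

Apply ^ to each column (1 where bits differ):
  00100
^ 00111
-------
  00011

Answer: 00011 (3)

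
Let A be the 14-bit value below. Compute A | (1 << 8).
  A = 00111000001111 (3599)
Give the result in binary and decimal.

Mask = 1 << 8 = 00000100000000
Bit 8 of A is 0, so OR-ing with the mask flips it to 1.
  00111000001111
| 00000100000000
----------------
  00111100001111

Answer: 00111100001111 (3855)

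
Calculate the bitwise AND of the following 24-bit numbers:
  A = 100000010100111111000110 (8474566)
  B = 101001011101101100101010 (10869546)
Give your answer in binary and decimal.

Apply & to each column (1 only where both bits are 1):
  100000010100111111000110
& 101001011101101100101010
--------------------------
  100000010100101100000010

Answer: 100000010100101100000010 (8473346)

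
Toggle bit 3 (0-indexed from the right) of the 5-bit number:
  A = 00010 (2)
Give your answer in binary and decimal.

Mask = 1 << 3 = 01000
Bit 3 of A is 0; XOR with the mask flips it to 1.
  00010
^ 01000
-------
  01010

Answer: 01010 (10)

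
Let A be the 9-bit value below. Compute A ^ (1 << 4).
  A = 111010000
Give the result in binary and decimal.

Mask = 1 << 4 = 000010000
Bit 4 of A is 1; XOR with the mask flips it to 0.
  111010000
^ 000010000
-----------
  111000000

Answer: 111000000 (448)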